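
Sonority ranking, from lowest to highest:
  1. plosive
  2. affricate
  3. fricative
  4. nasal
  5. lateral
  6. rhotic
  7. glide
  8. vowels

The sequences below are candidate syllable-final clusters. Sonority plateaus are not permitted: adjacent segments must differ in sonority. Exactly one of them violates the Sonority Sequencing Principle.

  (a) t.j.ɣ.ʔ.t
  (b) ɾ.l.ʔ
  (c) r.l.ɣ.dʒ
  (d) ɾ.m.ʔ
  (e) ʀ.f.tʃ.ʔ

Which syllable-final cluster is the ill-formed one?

(a) 1-7-3-1-1 → violates
(b) 6-5-1 → obeys
(c) 6-5-3-2 → obeys
(d) 6-4-1 → obeys
(e) 6-3-2-1 → obeys

a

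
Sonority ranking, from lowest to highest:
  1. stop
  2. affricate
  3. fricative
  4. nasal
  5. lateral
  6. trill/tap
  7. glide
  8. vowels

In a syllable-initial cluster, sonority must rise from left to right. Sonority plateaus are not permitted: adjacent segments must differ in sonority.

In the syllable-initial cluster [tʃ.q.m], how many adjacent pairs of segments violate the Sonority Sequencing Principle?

/tʃ/ — affricate, sonority 2.
/q/ — stop, sonority 1.
/m/ — nasal, sonority 4.
/tʃ/→/q/: 2→1 (does not rise) — violation.
/q/→/m/: 1→4 (rises) — ok.

1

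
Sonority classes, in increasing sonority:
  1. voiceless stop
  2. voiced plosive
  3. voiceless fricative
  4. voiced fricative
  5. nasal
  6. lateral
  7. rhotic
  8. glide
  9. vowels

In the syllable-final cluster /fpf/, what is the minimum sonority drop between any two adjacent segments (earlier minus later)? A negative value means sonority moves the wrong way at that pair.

-2

/f/: voiceless fricative = 3.
/p/: voiceless stop = 1.
/f/: voiceless fricative = 3.
/f/→/p/: change +2.
/p/→/f/: change -2.
Minimum = -2.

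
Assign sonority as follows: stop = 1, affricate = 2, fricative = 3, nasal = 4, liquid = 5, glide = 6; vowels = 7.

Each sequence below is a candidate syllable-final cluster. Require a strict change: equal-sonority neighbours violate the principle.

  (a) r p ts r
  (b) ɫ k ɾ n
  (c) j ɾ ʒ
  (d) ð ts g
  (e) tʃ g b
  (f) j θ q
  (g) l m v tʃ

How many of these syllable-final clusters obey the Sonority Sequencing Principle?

(a) sonority 5-1-2-5: ill-formed.
(b) sonority 5-1-5-4: ill-formed.
(c) sonority 6-5-3: well-formed.
(d) sonority 3-2-1: well-formed.
(e) sonority 2-1-1: ill-formed.
(f) sonority 6-3-1: well-formed.
(g) sonority 5-4-3-2: well-formed.

4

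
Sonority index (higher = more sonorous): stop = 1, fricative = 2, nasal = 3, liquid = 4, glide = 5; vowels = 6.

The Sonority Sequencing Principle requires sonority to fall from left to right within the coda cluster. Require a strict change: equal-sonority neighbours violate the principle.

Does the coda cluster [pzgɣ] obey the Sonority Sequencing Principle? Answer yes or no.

no

/p/ is a stop (sonority 1).
/z/ is a fricative (sonority 2).
/g/ is a stop (sonority 1).
/ɣ/ is a fricative (sonority 2).
The profile is 1-2-1-2. Between /p/ (1) and /z/ (2) sonority does not fall, so the cluster violates the SSP.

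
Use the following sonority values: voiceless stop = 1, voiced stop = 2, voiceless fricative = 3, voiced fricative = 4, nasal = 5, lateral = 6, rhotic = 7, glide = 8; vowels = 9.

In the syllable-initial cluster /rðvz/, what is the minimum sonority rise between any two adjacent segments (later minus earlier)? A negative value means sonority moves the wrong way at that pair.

/r/ is a rhotic (sonority 7).
/ð/ is a voiced fricative (sonority 4).
/v/ is a voiced fricative (sonority 4).
/z/ is a voiced fricative (sonority 4).
/r/→/ð/: change -3.
/ð/→/v/: change +0.
/v/→/z/: change +0.
Minimum = -3.

-3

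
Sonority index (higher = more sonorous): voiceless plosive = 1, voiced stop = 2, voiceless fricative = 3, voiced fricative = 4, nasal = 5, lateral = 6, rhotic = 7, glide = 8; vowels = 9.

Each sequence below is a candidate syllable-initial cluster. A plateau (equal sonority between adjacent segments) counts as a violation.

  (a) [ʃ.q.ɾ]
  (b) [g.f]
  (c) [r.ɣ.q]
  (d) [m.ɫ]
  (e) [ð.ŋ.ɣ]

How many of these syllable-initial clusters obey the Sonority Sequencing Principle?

(a) [ʃ.q.ɾ]: profile 3-1-7 — violates.
(b) [g.f]: profile 2-3 — obeys.
(c) [r.ɣ.q]: profile 7-4-1 — violates.
(d) [m.ɫ]: profile 5-6 — obeys.
(e) [ð.ŋ.ɣ]: profile 4-5-4 — violates.

2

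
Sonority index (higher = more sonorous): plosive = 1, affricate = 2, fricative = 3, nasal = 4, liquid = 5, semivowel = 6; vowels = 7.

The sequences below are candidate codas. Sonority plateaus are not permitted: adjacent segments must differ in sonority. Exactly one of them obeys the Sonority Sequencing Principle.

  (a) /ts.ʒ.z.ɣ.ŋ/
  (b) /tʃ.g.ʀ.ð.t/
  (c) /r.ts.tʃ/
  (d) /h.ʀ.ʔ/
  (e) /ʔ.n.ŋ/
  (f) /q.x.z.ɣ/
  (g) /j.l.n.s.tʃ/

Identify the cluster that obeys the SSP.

(a) 2-3-3-3-4 → violates
(b) 2-1-5-3-1 → violates
(c) 5-2-2 → violates
(d) 3-5-1 → violates
(e) 1-4-4 → violates
(f) 1-3-3-3 → violates
(g) 6-5-4-3-2 → obeys

g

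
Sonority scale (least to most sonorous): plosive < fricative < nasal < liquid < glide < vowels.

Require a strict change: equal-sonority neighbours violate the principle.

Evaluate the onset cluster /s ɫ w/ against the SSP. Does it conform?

/s/ — fricative, sonority 2.
/ɫ/ — liquid, sonority 4.
/w/ — glide, sonority 5.
The profile 2-4-5 strictly rises, so the onset cluster satisfies the SSP.

yes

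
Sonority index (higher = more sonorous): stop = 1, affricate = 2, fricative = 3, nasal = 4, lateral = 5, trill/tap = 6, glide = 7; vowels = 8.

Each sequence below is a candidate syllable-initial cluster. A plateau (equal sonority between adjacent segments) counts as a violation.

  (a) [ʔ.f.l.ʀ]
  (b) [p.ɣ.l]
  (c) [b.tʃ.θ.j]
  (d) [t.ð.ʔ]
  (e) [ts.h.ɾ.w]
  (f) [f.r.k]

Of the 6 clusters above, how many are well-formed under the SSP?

(a) [ʔ.f.l.ʀ]: profile 1-3-5-6 — obeys.
(b) [p.ɣ.l]: profile 1-3-5 — obeys.
(c) [b.tʃ.θ.j]: profile 1-2-3-7 — obeys.
(d) [t.ð.ʔ]: profile 1-3-1 — violates.
(e) [ts.h.ɾ.w]: profile 2-3-6-7 — obeys.
(f) [f.r.k]: profile 3-6-1 — violates.

4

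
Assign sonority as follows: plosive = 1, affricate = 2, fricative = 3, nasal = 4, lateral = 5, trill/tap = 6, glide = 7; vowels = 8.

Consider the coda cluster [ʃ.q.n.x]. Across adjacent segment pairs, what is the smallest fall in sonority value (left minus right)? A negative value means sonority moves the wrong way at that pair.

-3

/ʃ/ is a fricative (sonority 3).
/q/ is a plosive (sonority 1).
/n/ is a nasal (sonority 4).
/x/ is a fricative (sonority 3).
/ʃ/→/q/: change +2.
/q/→/n/: change -3.
/n/→/x/: change +1.
Minimum = -3.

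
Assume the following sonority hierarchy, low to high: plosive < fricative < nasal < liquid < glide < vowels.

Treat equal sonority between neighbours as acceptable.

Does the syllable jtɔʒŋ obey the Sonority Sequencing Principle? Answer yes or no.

no

Onset: /j/ is a glide (sonority 5), /t/ is a plosive (sonority 1); then the nucleus /ɔ/ (sonority 6).
Onset profile 5-1-6 — does not rise throughout.
Coda: /ʒ/ is a fricative (sonority 2), /ŋ/ is a nasal (sonority 3).
Coda profile 6-2-3 — does not fall throughout.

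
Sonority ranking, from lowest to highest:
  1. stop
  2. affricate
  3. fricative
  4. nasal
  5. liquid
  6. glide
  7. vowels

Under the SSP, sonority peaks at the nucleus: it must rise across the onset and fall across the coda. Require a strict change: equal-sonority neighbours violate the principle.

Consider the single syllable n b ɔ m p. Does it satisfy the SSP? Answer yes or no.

Onset: /n/ is a nasal (sonority 4), /b/ is a stop (sonority 1); then the nucleus /ɔ/ (sonority 7).
Onset profile 4-1-7 — does not strictly rise throughout.
Coda: /m/ is a nasal (sonority 4), /p/ is a stop (sonority 1).
Coda profile 7-4-1 — falls from the nucleus.

no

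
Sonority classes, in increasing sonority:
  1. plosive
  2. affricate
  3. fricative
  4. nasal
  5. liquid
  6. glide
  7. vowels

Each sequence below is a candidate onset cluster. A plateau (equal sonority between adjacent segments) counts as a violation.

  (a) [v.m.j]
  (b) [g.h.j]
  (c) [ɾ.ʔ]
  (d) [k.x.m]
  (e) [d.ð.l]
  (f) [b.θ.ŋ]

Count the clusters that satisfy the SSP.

5

(a) [v.m.j]: profile 3-4-6 — obeys.
(b) [g.h.j]: profile 1-3-6 — obeys.
(c) [ɾ.ʔ]: profile 5-1 — violates.
(d) [k.x.m]: profile 1-3-4 — obeys.
(e) [d.ð.l]: profile 1-3-5 — obeys.
(f) [b.θ.ŋ]: profile 1-3-4 — obeys.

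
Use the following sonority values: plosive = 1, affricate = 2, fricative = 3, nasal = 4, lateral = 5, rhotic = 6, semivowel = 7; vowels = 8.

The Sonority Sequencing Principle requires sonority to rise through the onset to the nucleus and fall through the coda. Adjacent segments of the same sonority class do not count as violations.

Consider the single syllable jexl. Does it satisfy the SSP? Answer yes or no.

no

Onset: /j/ is a semivowel (sonority 7); then the nucleus /e/ (sonority 8).
Onset profile 7-8 — rises to the nucleus.
Coda: /x/ is a fricative (sonority 3), /l/ is a lateral (sonority 5).
Coda profile 8-3-5 — does not fall throughout.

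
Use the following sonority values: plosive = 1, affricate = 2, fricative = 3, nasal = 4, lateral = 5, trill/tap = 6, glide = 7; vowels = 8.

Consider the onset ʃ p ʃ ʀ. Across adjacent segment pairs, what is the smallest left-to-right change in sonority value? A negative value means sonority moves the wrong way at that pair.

/ʃ/ — fricative, sonority 3.
/p/ — plosive, sonority 1.
/ʃ/ — fricative, sonority 3.
/ʀ/ — trill/tap, sonority 6.
/ʃ/→/p/: change -2.
/p/→/ʃ/: change +2.
/ʃ/→/ʀ/: change +3.
Minimum = -2.

-2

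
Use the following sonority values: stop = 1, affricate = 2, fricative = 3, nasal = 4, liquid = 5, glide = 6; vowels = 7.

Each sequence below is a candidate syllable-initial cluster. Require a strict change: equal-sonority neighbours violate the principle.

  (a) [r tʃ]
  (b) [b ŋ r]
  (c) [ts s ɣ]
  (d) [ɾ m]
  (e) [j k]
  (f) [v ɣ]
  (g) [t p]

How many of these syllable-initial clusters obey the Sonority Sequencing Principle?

(a) 5-2 → violates
(b) 1-4-5 → obeys
(c) 2-3-3 → violates
(d) 5-4 → violates
(e) 6-1 → violates
(f) 3-3 → violates
(g) 1-1 → violates

1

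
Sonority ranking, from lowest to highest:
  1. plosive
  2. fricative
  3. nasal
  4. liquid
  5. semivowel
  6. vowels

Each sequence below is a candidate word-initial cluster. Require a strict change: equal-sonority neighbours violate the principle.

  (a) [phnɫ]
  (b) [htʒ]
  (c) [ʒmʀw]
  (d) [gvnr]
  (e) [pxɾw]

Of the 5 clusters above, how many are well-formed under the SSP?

(a) sonority 1-2-3-4: well-formed.
(b) sonority 2-1-2: ill-formed.
(c) sonority 2-3-4-5: well-formed.
(d) sonority 1-2-3-4: well-formed.
(e) sonority 1-2-4-5: well-formed.

4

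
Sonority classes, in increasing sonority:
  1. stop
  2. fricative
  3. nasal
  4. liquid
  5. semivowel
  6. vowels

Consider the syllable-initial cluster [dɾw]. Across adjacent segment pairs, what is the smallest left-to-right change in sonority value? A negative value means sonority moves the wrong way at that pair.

1

/d/ — stop, sonority 1.
/ɾ/ — liquid, sonority 4.
/w/ — semivowel, sonority 5.
/d/→/ɾ/: change +3.
/ɾ/→/w/: change +1.
Minimum = 1.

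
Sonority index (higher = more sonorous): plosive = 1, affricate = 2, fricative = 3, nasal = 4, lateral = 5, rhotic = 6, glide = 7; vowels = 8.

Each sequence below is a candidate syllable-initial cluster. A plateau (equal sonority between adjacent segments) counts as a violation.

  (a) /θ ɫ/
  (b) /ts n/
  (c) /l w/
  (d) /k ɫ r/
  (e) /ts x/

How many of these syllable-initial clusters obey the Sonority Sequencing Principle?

(a) sonority 3-5: well-formed.
(b) sonority 2-4: well-formed.
(c) sonority 5-7: well-formed.
(d) sonority 1-5-6: well-formed.
(e) sonority 2-3: well-formed.

5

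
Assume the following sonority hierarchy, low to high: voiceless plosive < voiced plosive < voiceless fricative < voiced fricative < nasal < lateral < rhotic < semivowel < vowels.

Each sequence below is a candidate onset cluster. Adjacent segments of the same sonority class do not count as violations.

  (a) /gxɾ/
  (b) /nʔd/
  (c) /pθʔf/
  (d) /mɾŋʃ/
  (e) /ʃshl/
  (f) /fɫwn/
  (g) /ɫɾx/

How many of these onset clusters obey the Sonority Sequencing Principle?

(a) sonority 2-3-7: well-formed.
(b) sonority 5-1-2: ill-formed.
(c) sonority 1-3-1-3: ill-formed.
(d) sonority 5-7-5-3: ill-formed.
(e) sonority 3-3-3-6: well-formed.
(f) sonority 3-6-8-5: ill-formed.
(g) sonority 6-7-3: ill-formed.

2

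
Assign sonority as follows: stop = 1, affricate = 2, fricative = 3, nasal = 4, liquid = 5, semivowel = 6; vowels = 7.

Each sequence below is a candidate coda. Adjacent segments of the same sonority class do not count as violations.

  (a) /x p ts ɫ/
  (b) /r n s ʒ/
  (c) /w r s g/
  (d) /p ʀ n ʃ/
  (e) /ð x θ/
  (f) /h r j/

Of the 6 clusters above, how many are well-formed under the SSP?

(a) sonority 3-1-2-5: ill-formed.
(b) sonority 5-4-3-3: well-formed.
(c) sonority 6-5-3-1: well-formed.
(d) sonority 1-5-4-3: ill-formed.
(e) sonority 3-3-3: well-formed.
(f) sonority 3-5-6: ill-formed.

3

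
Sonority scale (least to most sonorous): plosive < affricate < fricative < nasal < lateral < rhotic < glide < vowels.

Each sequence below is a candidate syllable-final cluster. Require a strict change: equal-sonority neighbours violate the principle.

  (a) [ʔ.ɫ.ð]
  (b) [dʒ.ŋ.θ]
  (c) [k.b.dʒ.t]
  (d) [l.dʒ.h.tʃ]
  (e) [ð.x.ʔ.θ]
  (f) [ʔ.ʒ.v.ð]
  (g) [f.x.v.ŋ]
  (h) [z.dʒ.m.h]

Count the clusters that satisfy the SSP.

0

(a) sonority 1-5-3: ill-formed.
(b) sonority 2-4-3: ill-formed.
(c) sonority 1-1-2-1: ill-formed.
(d) sonority 5-2-3-2: ill-formed.
(e) sonority 3-3-1-3: ill-formed.
(f) sonority 1-3-3-3: ill-formed.
(g) sonority 3-3-3-4: ill-formed.
(h) sonority 3-2-4-3: ill-formed.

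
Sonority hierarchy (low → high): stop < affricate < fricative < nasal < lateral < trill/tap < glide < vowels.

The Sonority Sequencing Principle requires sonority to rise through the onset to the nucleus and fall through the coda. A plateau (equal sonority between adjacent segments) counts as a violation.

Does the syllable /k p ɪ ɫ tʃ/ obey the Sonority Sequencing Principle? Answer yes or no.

Onset: /k/ is a stop (sonority 1), /p/ is a stop (sonority 1); then the nucleus /ɪ/ (sonority 8).
Onset profile 1-1-8 — does not strictly rise throughout.
Coda: /ɫ/ is a lateral (sonority 5), /tʃ/ is an affricate (sonority 2).
Coda profile 8-5-2 — falls from the nucleus.

no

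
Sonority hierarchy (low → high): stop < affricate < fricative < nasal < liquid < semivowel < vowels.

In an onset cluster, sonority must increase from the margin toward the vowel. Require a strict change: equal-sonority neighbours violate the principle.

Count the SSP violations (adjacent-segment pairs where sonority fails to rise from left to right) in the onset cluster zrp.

1

/z/: fricative = 3.
/r/: liquid = 5.
/p/: stop = 1.
/z/→/r/: 3→5 (rises) — ok.
/r/→/p/: 5→1 (does not rise) — violation.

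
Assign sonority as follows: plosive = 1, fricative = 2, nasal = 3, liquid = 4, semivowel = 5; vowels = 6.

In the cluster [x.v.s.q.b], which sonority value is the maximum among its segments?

/x/: fricative = 2.
/v/: fricative = 2.
/s/: fricative = 2.
/q/: plosive = 1.
/b/: plosive = 1.
The maximum is 2.

2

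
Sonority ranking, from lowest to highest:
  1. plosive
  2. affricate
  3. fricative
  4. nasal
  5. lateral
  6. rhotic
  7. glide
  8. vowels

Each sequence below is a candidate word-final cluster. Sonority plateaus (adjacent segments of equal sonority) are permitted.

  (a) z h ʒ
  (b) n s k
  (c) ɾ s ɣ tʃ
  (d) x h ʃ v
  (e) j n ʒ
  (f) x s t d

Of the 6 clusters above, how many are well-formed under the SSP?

6

(a) 3-3-3 → obeys
(b) 4-3-1 → obeys
(c) 6-3-3-2 → obeys
(d) 3-3-3-3 → obeys
(e) 7-4-3 → obeys
(f) 3-3-1-1 → obeys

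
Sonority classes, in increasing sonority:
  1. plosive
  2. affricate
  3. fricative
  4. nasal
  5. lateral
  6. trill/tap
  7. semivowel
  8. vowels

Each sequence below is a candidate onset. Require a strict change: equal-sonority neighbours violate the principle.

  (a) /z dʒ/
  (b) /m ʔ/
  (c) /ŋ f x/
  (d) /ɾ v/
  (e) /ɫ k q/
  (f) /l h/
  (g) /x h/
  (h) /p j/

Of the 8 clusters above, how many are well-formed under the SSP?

(a) sonority 3-2: ill-formed.
(b) sonority 4-1: ill-formed.
(c) sonority 4-3-3: ill-formed.
(d) sonority 6-3: ill-formed.
(e) sonority 5-1-1: ill-formed.
(f) sonority 5-3: ill-formed.
(g) sonority 3-3: ill-formed.
(h) sonority 1-7: well-formed.

1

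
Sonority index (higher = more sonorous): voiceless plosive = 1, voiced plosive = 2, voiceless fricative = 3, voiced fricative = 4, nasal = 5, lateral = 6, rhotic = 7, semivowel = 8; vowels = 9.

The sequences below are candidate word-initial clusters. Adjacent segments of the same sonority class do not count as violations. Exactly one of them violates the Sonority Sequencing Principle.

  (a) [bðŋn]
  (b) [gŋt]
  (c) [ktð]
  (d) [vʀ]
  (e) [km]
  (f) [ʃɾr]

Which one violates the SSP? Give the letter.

b

(a) sonority 2-4-5-5: well-formed.
(b) sonority 2-5-1: ill-formed.
(c) sonority 1-1-4: well-formed.
(d) sonority 4-7: well-formed.
(e) sonority 1-5: well-formed.
(f) sonority 3-7-7: well-formed.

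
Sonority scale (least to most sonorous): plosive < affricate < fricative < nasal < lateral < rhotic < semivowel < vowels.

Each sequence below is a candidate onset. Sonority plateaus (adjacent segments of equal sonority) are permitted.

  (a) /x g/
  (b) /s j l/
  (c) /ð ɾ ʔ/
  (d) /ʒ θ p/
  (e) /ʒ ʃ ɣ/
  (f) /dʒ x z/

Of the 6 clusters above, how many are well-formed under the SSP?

2

(a) /x g/: profile 3-1 — violates.
(b) /s j l/: profile 3-7-5 — violates.
(c) /ð ɾ ʔ/: profile 3-6-1 — violates.
(d) /ʒ θ p/: profile 3-3-1 — violates.
(e) /ʒ ʃ ɣ/: profile 3-3-3 — obeys.
(f) /dʒ x z/: profile 2-3-3 — obeys.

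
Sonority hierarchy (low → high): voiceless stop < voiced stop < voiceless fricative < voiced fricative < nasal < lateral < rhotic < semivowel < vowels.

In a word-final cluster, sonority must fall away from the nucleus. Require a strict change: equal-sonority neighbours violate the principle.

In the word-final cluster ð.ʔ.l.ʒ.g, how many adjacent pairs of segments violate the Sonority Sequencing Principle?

/ð/ is a voiced fricative (sonority 4).
/ʔ/ is a voiceless stop (sonority 1).
/l/ is a lateral (sonority 6).
/ʒ/ is a voiced fricative (sonority 4).
/g/ is a voiced stop (sonority 2).
/ð/→/ʔ/: 4→1 (falls) — ok.
/ʔ/→/l/: 1→6 (does not fall) — violation.
/l/→/ʒ/: 6→4 (falls) — ok.
/ʒ/→/g/: 4→2 (falls) — ok.

1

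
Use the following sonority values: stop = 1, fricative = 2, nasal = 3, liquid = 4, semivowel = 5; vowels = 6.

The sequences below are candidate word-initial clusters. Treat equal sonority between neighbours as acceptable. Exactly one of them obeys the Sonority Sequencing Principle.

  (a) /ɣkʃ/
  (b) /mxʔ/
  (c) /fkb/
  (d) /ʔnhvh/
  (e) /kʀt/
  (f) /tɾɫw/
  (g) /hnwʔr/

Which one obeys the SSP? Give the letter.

f

(a) sonority 2-1-2: ill-formed.
(b) sonority 3-2-1: ill-formed.
(c) sonority 2-1-1: ill-formed.
(d) sonority 1-3-2-2-2: ill-formed.
(e) sonority 1-4-1: ill-formed.
(f) sonority 1-4-4-5: well-formed.
(g) sonority 2-3-5-1-4: ill-formed.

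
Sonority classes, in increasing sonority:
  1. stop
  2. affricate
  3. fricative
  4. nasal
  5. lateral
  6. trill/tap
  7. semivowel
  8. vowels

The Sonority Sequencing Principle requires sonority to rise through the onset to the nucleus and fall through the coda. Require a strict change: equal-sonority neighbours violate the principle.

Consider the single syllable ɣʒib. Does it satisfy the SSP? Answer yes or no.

no

Onset: /ɣ/ is a fricative (sonority 3), /ʒ/ is a fricative (sonority 3); then the nucleus /i/ (sonority 8).
Onset profile 3-3-8 — does not strictly rise throughout.
Coda: /b/ is a stop (sonority 1).
Coda profile 8-1 — falls from the nucleus.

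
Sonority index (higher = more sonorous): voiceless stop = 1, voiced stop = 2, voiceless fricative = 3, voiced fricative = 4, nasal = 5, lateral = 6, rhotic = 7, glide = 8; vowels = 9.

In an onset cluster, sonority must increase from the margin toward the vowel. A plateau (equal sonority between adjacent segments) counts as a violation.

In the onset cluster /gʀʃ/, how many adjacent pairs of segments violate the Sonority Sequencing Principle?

/g/ — voiced stop, sonority 2.
/ʀ/ — rhotic, sonority 7.
/ʃ/ — voiceless fricative, sonority 3.
/g/→/ʀ/: 2→7 (rises) — ok.
/ʀ/→/ʃ/: 7→3 (does not rise) — violation.

1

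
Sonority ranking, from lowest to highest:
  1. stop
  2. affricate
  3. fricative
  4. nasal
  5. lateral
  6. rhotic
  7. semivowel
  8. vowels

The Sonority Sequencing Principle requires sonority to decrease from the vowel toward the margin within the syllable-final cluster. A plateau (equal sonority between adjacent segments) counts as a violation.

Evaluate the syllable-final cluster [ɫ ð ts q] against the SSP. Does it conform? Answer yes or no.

yes

/ɫ/ — lateral, sonority 5.
/ð/ — fricative, sonority 3.
/ts/ — affricate, sonority 2.
/q/ — stop, sonority 1.
The profile 5-3-2-1 strictly falls, so the syllable-final cluster satisfies the SSP.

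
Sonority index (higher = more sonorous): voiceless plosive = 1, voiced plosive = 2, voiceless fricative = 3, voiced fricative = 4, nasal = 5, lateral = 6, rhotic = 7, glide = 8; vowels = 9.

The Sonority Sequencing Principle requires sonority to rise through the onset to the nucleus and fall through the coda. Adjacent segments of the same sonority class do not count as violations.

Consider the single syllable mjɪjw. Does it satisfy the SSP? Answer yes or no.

yes

Onset: /m/ is a nasal (sonority 5), /j/ is a glide (sonority 8); then the nucleus /ɪ/ (sonority 9).
Onset profile 5-8-9 — rises to the nucleus.
Coda: /j/ is a glide (sonority 8), /w/ is a glide (sonority 8).
Coda profile 9-8-8 — falls from the nucleus.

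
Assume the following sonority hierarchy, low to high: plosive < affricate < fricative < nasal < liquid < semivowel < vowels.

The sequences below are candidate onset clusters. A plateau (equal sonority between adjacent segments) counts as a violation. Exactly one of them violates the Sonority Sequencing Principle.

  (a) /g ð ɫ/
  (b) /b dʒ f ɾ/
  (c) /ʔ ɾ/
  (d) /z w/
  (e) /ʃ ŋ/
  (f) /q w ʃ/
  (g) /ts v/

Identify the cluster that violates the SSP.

(a) /g ð ɫ/: profile 1-3-5 — obeys.
(b) /b dʒ f ɾ/: profile 1-2-3-5 — obeys.
(c) /ʔ ɾ/: profile 1-5 — obeys.
(d) /z w/: profile 3-6 — obeys.
(e) /ʃ ŋ/: profile 3-4 — obeys.
(f) /q w ʃ/: profile 1-6-3 — violates.
(g) /ts v/: profile 2-3 — obeys.

f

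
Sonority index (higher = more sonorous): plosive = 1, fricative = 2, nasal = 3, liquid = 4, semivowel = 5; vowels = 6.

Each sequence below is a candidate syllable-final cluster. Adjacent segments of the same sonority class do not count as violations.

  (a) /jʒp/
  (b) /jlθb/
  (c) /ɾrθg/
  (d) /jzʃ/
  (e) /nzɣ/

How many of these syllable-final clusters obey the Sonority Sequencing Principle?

5

(a) 5-2-1 → obeys
(b) 5-4-2-1 → obeys
(c) 4-4-2-1 → obeys
(d) 5-2-2 → obeys
(e) 3-2-2 → obeys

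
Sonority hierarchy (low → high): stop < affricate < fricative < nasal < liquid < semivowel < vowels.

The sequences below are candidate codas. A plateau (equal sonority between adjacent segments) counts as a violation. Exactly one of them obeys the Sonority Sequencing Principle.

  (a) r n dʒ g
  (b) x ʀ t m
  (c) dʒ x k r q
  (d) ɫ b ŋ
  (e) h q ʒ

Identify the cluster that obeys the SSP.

a

(a) sonority 5-4-2-1: well-formed.
(b) sonority 3-5-1-4: ill-formed.
(c) sonority 2-3-1-5-1: ill-formed.
(d) sonority 5-1-4: ill-formed.
(e) sonority 3-1-3: ill-formed.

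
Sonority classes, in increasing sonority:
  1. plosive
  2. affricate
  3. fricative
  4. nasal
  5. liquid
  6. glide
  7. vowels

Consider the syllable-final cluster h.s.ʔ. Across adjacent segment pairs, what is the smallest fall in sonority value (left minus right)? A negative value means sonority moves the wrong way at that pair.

0

/h/: fricative = 3.
/s/: fricative = 3.
/ʔ/: plosive = 1.
/h/→/s/: change +0.
/s/→/ʔ/: change +2.
Minimum = 0.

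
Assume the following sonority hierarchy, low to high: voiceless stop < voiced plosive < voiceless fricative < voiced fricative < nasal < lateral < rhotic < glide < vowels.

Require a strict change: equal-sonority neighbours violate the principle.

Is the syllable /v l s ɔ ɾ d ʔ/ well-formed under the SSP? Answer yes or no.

no

Onset: /v/ is a voiced fricative (sonority 4), /l/ is a lateral (sonority 6), /s/ is a voiceless fricative (sonority 3); then the nucleus /ɔ/ (sonority 9).
Onset profile 4-6-3-9 — does not strictly rise throughout.
Coda: /ɾ/ is a rhotic (sonority 7), /d/ is a voiced plosive (sonority 2), /ʔ/ is a voiceless stop (sonority 1).
Coda profile 9-7-2-1 — falls from the nucleus.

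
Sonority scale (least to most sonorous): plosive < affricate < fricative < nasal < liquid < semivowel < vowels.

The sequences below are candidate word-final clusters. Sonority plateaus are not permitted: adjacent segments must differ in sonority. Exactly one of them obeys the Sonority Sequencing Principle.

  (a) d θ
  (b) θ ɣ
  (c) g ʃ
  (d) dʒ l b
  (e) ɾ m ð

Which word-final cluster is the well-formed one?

(a) d θ: profile 1-3 — violates.
(b) θ ɣ: profile 3-3 — violates.
(c) g ʃ: profile 1-3 — violates.
(d) dʒ l b: profile 2-5-1 — violates.
(e) ɾ m ð: profile 5-4-3 — obeys.

e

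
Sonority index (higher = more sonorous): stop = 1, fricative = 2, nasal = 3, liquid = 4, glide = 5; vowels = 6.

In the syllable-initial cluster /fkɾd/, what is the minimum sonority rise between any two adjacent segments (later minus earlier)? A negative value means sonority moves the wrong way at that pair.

/f/ — fricative, sonority 2.
/k/ — stop, sonority 1.
/ɾ/ — liquid, sonority 4.
/d/ — stop, sonority 1.
/f/→/k/: change -1.
/k/→/ɾ/: change +3.
/ɾ/→/d/: change -3.
Minimum = -3.

-3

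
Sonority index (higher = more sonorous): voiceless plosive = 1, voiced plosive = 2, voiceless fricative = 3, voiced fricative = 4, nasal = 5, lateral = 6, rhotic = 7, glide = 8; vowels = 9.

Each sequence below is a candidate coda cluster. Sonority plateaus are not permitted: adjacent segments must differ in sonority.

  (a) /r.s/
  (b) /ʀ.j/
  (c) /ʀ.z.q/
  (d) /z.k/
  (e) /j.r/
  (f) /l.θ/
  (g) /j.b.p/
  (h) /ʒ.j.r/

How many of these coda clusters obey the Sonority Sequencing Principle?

6

(a) sonority 7-3: well-formed.
(b) sonority 7-8: ill-formed.
(c) sonority 7-4-1: well-formed.
(d) sonority 4-1: well-formed.
(e) sonority 8-7: well-formed.
(f) sonority 6-3: well-formed.
(g) sonority 8-2-1: well-formed.
(h) sonority 4-8-7: ill-formed.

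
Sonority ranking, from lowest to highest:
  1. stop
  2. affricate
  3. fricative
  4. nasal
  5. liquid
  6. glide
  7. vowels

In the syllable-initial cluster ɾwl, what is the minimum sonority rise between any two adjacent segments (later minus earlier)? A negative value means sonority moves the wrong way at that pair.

/ɾ/: liquid = 5.
/w/: glide = 6.
/l/: liquid = 5.
/ɾ/→/w/: change +1.
/w/→/l/: change -1.
Minimum = -1.

-1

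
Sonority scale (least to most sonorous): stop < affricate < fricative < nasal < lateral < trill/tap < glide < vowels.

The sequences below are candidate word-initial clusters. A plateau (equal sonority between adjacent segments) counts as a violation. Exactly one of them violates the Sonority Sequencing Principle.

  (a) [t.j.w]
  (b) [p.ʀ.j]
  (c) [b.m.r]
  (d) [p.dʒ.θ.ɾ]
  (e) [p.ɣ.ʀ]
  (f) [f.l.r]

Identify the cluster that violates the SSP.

(a) sonority 1-7-7: ill-formed.
(b) sonority 1-6-7: well-formed.
(c) sonority 1-4-6: well-formed.
(d) sonority 1-2-3-6: well-formed.
(e) sonority 1-3-6: well-formed.
(f) sonority 3-5-6: well-formed.

a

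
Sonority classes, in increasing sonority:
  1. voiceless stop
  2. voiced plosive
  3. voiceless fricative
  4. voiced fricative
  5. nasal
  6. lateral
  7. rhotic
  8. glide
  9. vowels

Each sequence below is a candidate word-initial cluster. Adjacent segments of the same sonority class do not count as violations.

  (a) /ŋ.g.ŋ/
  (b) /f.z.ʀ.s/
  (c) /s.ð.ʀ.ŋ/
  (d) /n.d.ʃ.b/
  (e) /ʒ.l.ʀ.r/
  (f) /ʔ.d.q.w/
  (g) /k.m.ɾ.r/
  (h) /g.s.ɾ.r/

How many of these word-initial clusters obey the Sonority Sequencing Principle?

3

(a) 5-2-5 → violates
(b) 3-4-7-3 → violates
(c) 3-4-7-5 → violates
(d) 5-2-3-2 → violates
(e) 4-6-7-7 → obeys
(f) 1-2-1-8 → violates
(g) 1-5-7-7 → obeys
(h) 2-3-7-7 → obeys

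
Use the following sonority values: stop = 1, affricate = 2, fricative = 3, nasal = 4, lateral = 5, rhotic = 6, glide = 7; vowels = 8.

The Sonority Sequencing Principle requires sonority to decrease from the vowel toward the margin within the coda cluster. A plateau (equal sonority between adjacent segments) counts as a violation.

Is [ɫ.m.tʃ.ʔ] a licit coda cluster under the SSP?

/ɫ/ is a lateral (sonority 5).
/m/ is a nasal (sonority 4).
/tʃ/ is an affricate (sonority 2).
/ʔ/ is a stop (sonority 1).
The profile 5-4-2-1 strictly falls, so the coda cluster satisfies the SSP.

yes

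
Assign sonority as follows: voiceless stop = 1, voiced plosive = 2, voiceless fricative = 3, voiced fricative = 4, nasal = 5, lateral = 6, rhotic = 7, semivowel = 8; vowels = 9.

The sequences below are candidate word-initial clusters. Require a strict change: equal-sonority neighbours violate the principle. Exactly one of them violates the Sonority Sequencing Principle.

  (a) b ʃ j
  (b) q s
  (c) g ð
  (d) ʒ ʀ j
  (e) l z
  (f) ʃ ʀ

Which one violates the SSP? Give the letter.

(a) b ʃ j: profile 2-3-8 — obeys.
(b) q s: profile 1-3 — obeys.
(c) g ð: profile 2-4 — obeys.
(d) ʒ ʀ j: profile 4-7-8 — obeys.
(e) l z: profile 6-4 — violates.
(f) ʃ ʀ: profile 3-7 — obeys.

e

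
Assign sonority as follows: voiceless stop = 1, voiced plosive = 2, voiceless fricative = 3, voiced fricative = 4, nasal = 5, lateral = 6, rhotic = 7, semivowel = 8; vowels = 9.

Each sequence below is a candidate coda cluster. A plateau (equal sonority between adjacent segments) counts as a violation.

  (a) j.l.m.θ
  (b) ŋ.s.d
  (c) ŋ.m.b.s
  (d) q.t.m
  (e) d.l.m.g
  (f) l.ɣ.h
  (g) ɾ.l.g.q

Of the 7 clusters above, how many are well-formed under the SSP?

(a) sonority 8-6-5-3: well-formed.
(b) sonority 5-3-2: well-formed.
(c) sonority 5-5-2-3: ill-formed.
(d) sonority 1-1-5: ill-formed.
(e) sonority 2-6-5-2: ill-formed.
(f) sonority 6-4-3: well-formed.
(g) sonority 7-6-2-1: well-formed.

4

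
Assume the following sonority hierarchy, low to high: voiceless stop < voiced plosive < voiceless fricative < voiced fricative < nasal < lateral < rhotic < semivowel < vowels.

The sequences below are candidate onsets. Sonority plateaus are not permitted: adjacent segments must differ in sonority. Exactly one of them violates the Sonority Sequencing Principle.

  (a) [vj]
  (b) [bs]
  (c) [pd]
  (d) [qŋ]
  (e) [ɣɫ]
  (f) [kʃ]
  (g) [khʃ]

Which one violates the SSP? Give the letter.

g

(a) 4-8 → obeys
(b) 2-3 → obeys
(c) 1-2 → obeys
(d) 1-5 → obeys
(e) 4-6 → obeys
(f) 1-3 → obeys
(g) 1-3-3 → violates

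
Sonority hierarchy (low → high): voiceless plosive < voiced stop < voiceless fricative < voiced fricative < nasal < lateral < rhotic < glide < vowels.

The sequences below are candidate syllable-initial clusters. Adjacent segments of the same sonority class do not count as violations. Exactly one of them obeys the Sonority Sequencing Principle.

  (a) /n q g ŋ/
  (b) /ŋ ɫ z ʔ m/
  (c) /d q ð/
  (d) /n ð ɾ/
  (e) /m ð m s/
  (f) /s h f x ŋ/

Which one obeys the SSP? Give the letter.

(a) /n q g ŋ/: profile 5-1-2-5 — violates.
(b) /ŋ ɫ z ʔ m/: profile 5-6-4-1-5 — violates.
(c) /d q ð/: profile 2-1-4 — violates.
(d) /n ð ɾ/: profile 5-4-7 — violates.
(e) /m ð m s/: profile 5-4-5-3 — violates.
(f) /s h f x ŋ/: profile 3-3-3-3-5 — obeys.

f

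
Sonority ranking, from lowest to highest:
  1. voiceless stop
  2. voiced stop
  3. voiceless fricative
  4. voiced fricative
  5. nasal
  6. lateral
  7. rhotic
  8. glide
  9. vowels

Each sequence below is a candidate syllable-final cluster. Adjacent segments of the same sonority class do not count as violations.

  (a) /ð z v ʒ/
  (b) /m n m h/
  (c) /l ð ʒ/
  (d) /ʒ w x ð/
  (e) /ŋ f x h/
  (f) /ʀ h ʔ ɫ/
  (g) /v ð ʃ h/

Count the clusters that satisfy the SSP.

5

(a) sonority 4-4-4-4: well-formed.
(b) sonority 5-5-5-3: well-formed.
(c) sonority 6-4-4: well-formed.
(d) sonority 4-8-3-4: ill-formed.
(e) sonority 5-3-3-3: well-formed.
(f) sonority 7-3-1-6: ill-formed.
(g) sonority 4-4-3-3: well-formed.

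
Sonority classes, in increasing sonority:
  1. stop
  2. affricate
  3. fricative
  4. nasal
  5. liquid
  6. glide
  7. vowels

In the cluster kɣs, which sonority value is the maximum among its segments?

/k/ is a stop (sonority 1).
/ɣ/ is a fricative (sonority 3).
/s/ is a fricative (sonority 3).
The maximum is 3.

3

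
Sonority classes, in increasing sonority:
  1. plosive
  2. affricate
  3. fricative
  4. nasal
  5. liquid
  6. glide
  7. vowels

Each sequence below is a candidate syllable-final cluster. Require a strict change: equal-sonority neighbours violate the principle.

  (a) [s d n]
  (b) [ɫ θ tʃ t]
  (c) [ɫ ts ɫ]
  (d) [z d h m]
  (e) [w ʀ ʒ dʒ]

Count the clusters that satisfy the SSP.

(a) sonority 3-1-4: ill-formed.
(b) sonority 5-3-2-1: well-formed.
(c) sonority 5-2-5: ill-formed.
(d) sonority 3-1-3-4: ill-formed.
(e) sonority 6-5-3-2: well-formed.

2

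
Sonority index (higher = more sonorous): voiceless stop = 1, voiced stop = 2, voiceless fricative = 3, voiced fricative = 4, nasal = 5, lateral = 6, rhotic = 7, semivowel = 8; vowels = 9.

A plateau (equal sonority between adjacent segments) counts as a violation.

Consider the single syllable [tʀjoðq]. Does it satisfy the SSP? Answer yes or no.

Onset: /t/ is a voiceless stop (sonority 1), /ʀ/ is a rhotic (sonority 7), /j/ is a semivowel (sonority 8); then the nucleus /o/ (sonority 9).
Onset profile 1-7-8-9 — rises to the nucleus.
Coda: /ð/ is a voiced fricative (sonority 4), /q/ is a voiceless stop (sonority 1).
Coda profile 9-4-1 — falls from the nucleus.

yes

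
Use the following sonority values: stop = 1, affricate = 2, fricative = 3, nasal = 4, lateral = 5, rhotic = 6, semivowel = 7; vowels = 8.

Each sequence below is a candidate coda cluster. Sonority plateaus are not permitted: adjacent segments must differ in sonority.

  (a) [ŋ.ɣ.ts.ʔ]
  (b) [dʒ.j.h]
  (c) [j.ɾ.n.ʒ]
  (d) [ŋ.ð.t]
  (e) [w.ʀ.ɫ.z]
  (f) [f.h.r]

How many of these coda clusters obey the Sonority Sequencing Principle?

4

(a) 4-3-2-1 → obeys
(b) 2-7-3 → violates
(c) 7-6-4-3 → obeys
(d) 4-3-1 → obeys
(e) 7-6-5-3 → obeys
(f) 3-3-6 → violates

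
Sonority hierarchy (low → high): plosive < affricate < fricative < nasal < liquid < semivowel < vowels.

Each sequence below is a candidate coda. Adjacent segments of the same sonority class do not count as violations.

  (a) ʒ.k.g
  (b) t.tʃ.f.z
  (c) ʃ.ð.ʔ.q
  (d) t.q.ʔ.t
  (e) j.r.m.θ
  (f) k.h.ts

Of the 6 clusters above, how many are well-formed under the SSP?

(a) sonority 3-1-1: well-formed.
(b) sonority 1-2-3-3: ill-formed.
(c) sonority 3-3-1-1: well-formed.
(d) sonority 1-1-1-1: well-formed.
(e) sonority 6-5-4-3: well-formed.
(f) sonority 1-3-2: ill-formed.

4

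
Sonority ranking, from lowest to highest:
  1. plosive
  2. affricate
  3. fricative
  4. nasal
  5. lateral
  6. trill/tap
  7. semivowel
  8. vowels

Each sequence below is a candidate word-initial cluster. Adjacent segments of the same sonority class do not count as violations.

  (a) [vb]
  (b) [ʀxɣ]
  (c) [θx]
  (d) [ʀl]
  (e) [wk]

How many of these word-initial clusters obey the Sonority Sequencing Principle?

1

(a) 3-1 → violates
(b) 6-3-3 → violates
(c) 3-3 → obeys
(d) 6-5 → violates
(e) 7-1 → violates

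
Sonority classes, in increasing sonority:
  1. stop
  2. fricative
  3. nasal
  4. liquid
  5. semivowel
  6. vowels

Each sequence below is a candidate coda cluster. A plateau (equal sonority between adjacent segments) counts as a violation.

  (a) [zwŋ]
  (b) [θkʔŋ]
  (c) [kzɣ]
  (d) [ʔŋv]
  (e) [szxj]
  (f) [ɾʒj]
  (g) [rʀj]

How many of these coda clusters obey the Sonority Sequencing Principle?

(a) 2-5-3 → violates
(b) 2-1-1-3 → violates
(c) 1-2-2 → violates
(d) 1-3-2 → violates
(e) 2-2-2-5 → violates
(f) 4-2-5 → violates
(g) 4-4-5 → violates

0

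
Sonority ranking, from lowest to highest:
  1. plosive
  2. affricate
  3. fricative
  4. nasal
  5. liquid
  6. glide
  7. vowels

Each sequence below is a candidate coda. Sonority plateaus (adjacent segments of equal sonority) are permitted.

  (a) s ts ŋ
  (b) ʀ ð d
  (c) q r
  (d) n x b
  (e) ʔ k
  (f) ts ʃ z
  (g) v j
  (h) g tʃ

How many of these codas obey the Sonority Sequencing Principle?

(a) s ts ŋ: profile 3-2-4 — violates.
(b) ʀ ð d: profile 5-3-1 — obeys.
(c) q r: profile 1-5 — violates.
(d) n x b: profile 4-3-1 — obeys.
(e) ʔ k: profile 1-1 — obeys.
(f) ts ʃ z: profile 2-3-3 — violates.
(g) v j: profile 3-6 — violates.
(h) g tʃ: profile 1-2 — violates.

3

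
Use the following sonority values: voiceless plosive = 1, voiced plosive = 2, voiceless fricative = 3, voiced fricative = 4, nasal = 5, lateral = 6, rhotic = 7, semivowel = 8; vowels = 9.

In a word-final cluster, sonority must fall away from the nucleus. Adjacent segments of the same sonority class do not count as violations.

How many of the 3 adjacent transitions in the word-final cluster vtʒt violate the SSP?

/v/: voiced fricative = 4.
/t/: voiceless plosive = 1.
/ʒ/: voiced fricative = 4.
/t/: voiceless plosive = 1.
/v/→/t/: 4→1 (falls) — ok.
/t/→/ʒ/: 1→4 (does not fall) — violation.
/ʒ/→/t/: 4→1 (falls) — ok.

1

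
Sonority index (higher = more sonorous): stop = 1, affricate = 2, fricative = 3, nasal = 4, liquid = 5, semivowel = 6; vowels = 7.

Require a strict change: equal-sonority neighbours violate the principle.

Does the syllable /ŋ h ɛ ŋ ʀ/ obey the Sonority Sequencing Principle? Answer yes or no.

Onset: /ŋ/ is a nasal (sonority 4), /h/ is a fricative (sonority 3); then the nucleus /ɛ/ (sonority 7).
Onset profile 4-3-7 — does not strictly rise throughout.
Coda: /ŋ/ is a nasal (sonority 4), /ʀ/ is a liquid (sonority 5).
Coda profile 7-4-5 — does not strictly fall throughout.

no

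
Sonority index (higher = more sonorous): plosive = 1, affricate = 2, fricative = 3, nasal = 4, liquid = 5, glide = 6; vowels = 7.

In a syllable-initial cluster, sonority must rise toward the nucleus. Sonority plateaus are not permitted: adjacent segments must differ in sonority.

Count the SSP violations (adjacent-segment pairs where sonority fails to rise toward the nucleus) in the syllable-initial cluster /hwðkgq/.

4

/h/ — fricative, sonority 3.
/w/ — glide, sonority 6.
/ð/ — fricative, sonority 3.
/k/ — plosive, sonority 1.
/g/ — plosive, sonority 1.
/q/ — plosive, sonority 1.
/h/→/w/: 3→6 (rises) — ok.
/w/→/ð/: 6→3 (does not rise) — violation.
/ð/→/k/: 3→1 (does not rise) — violation.
/k/→/g/: 1→1 (plateau) — violation.
/g/→/q/: 1→1 (plateau) — violation.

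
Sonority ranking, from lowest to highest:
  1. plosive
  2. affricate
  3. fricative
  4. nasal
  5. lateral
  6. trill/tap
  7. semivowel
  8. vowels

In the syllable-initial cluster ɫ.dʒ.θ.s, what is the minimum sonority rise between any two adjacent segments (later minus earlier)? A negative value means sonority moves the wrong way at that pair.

/ɫ/: lateral = 5.
/dʒ/: affricate = 2.
/θ/: fricative = 3.
/s/: fricative = 3.
/ɫ/→/dʒ/: change -3.
/dʒ/→/θ/: change +1.
/θ/→/s/: change +0.
Minimum = -3.

-3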